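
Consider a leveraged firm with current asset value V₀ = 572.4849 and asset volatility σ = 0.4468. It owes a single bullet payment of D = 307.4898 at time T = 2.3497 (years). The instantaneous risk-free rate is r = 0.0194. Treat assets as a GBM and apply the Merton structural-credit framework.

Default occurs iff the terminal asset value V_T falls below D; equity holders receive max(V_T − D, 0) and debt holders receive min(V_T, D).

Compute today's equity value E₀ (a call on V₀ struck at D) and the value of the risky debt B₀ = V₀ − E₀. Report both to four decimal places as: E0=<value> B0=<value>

d₁ = [ln(V₀/D) + (r + σ²/2)T] / (σ√T)
   = [ln(572.4849/307.4898) + (0.0194 + 0.5·0.4468²)·2.3497] / (0.4468·√2.3497)
   = [0.621544 + 0.280120] / 0.684888 = 1.316514
d₂ = d₁ − σ√T = 1.316514 − 0.684888 = 0.631626
N(d₁) = 0.905999,  N(d₂) = 0.736184,  e^(−rT) = 0.955439
E₀ = V₀·N(d₁) − D·e^(−rT)·N(d₂)
   = 572.4849·0.905999 − 307.4898·0.955439·0.736184 = 302.388857
B₀ = V₀ − E₀ = 572.4849 − 302.388857 = 270.096043

E0=302.3889 B0=270.0960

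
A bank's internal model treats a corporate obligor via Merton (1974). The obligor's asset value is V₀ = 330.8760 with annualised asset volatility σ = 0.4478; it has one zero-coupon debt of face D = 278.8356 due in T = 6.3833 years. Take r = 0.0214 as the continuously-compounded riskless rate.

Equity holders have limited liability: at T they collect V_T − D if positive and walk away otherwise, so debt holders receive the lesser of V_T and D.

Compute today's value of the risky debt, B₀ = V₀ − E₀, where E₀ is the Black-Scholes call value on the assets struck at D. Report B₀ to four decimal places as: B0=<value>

d₁ = [ln(V₀/D) + (r + σ²/2)T] / (σ√T)
   = [ln(330.8760/278.8356) + (0.0214 + 0.5·0.4478²)·6.3833] / (0.4478·√6.3833)
   = [0.171121 + 0.776608] / 1.131375 = 0.837679
d₂ = d₁ − σ√T = 0.837679 − 1.131375 = -0.293697
N(d₁) = 0.798894,  N(d₂) = 0.384495,  e^(−rT) = 0.872317
E₀ = V₀·N(d₁) − D·e^(−rT)·N(d₂)
   = 330.8760·0.798894 − 278.8356·0.872317·0.384495 = 170.813159
B₀ = V₀ − E₀ = 330.8760 − 170.813159 = 160.062841

B0=160.0628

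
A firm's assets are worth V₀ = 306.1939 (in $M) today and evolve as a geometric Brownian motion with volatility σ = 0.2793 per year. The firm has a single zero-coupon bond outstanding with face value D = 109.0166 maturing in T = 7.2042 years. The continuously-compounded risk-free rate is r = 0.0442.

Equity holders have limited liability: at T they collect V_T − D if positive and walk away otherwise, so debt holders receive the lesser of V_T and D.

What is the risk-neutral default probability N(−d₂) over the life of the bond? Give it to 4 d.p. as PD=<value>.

d₁ = [ln(V₀/D) + (r + σ²/2)T] / (σ√T)
   = [ln(306.1939/109.0166) + (0.0442 + 0.5·0.2793²)·7.2042] / (0.2793·√7.2042)
   = [1.032718 + 0.599420] / 0.749659 = 2.177174
d₂ = d₁ − σ√T = 2.177174 − 0.749659 = 1.427515
risk-neutral PD = N(−d₂) = N(-1.427515) = 0.076716

PD=0.0767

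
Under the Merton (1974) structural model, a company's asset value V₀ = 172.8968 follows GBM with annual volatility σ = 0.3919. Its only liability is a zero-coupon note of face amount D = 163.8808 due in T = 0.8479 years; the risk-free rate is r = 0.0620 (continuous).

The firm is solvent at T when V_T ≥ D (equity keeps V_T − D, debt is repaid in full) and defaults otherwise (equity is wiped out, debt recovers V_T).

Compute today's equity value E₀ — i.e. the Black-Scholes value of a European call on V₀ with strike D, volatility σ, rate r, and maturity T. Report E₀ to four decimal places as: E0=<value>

d₁ = [ln(V₀/D) + (r + σ²/2)T] / (σ√T)
   = [ln(172.8968/163.8808) + (0.0620 + 0.5·0.3919²)·0.8479] / (0.3919·√0.8479)
   = [0.053556 + 0.117682] / 0.360867 = 0.474518
d₂ = d₁ − σ√T = 0.474518 − 0.360867 = 0.113650
N(d₁) = 0.682435,  N(d₂) = 0.545243,  e^(−rT) = 0.948788
E₀ = V₀·N(d₁) − D·e^(−rT)·N(d₂)
   = 172.8968·0.682435 − 163.8808·0.948788·0.545243 = 33.212009

E0=33.2120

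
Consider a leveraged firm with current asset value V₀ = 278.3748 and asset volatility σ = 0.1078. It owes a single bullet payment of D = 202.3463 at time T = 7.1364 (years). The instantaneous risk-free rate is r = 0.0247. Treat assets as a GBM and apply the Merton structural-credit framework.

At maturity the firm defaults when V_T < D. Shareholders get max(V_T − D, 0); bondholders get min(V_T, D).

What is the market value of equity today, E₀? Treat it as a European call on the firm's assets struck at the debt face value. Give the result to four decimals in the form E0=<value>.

d₁ = [ln(V₀/D) + (r + σ²/2)T] / (σ√T)
   = [ln(278.3748/202.3463) + (0.0247 + 0.5·0.1078²)·7.1364] / (0.1078·√7.1364)
   = [0.318988 + 0.217735] / 0.287977 = 1.863766
d₂ = d₁ − σ√T = 1.863766 − 0.287977 = 1.575789
N(d₁) = 0.968823,  N(d₂) = 0.942463,  e^(−rT) = 0.838392
E₀ = V₀·N(d₁) − D·e^(−rT)·N(d₂)
   = 278.3748·0.968823 − 202.3463·0.838392·0.942463 = 109.811180

E0=109.8112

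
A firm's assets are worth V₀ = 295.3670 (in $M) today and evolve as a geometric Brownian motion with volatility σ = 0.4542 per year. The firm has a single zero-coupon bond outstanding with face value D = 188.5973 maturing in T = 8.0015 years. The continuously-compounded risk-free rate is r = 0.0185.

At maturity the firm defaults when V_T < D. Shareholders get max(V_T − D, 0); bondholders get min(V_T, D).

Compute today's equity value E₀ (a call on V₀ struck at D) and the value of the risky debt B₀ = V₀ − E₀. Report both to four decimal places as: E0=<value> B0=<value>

d₁ = [ln(V₀/D) + (r + σ²/2)T] / (σ√T)
   = [ln(295.3670/188.5973) + (0.0185 + 0.5·0.4542²)·8.0015] / (0.4542·√8.0015)
   = [0.448605 + 0.973373] / 1.284792 = 1.106777
d₂ = d₁ − σ√T = 1.106777 − 1.284792 = -0.178016
N(d₁) = 0.865805,  N(d₂) = 0.429355,  e^(−rT) = 0.862407
E₀ = V₀·N(d₁) − D·e^(−rT)·N(d₂)
   = 295.3670·0.865805 − 188.5973·0.862407·0.429355 = 185.896489
B₀ = V₀ − E₀ = 295.3670 − 185.896489 = 109.470511

E0=185.8965 B0=109.4705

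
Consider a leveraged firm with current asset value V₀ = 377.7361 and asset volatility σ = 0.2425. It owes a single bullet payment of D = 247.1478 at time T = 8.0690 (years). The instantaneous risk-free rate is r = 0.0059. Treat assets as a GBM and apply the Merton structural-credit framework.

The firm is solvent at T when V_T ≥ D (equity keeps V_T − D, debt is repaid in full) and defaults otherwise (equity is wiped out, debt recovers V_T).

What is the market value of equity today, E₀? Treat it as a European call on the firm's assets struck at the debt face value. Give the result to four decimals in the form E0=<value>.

E0=171.2167

d₁ = [ln(V₀/D) + (r + σ²/2)T] / (σ√T)
   = [ln(377.7361/247.1478) + (0.0059 + 0.5·0.2425²)·8.0690] / (0.2425·√8.0690)
   = [0.424209 + 0.284861] / 0.688845 = 1.029361
d₂ = d₁ − σ√T = 1.029361 − 0.688845 = 0.340516
N(d₁) = 0.848345,  N(d₂) = 0.633266,  e^(−rT) = 0.953508
E₀ = V₀·N(d₁) − D·e^(−rT)·N(d₂)
   = 377.7361·0.848345 − 247.1478·0.953508·0.633266 = 171.216652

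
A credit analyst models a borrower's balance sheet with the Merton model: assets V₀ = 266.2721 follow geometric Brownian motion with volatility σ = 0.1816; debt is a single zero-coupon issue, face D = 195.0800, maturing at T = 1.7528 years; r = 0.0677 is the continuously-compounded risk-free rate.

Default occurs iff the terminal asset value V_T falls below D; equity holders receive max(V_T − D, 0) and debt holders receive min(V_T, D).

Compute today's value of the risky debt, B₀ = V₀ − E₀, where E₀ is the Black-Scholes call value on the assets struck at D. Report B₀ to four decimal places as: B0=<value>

d₁ = [ln(V₀/D) + (r + σ²/2)T] / (σ√T)
   = [ln(266.2721/195.0800) + (0.0677 + 0.5·0.1816²)·1.7528] / (0.1816·√1.7528)
   = [0.311109 + 0.147567] / 0.240426 = 1.907761
d₂ = d₁ − σ√T = 1.907761 − 0.240426 = 1.667335
N(d₁) = 0.971789,  N(d₂) = 0.952276,  e^(−rT) = 0.888106
E₀ = V₀·N(d₁) − D·e^(−rT)·N(d₂)
   = 266.2721·0.971789 − 195.0800·0.888106·0.952276 = 93.776882
B₀ = V₀ − E₀ = 266.2721 − 93.776882 = 172.495218

B0=172.4952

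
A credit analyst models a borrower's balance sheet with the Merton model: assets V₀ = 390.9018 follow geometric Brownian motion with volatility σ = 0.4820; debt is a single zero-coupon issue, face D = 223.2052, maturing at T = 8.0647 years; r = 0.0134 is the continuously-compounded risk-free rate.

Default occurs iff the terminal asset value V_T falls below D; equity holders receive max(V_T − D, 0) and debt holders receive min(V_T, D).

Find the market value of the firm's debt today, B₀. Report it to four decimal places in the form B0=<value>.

B0=131.6845

d₁ = [ln(V₀/D) + (r + σ²/2)T] / (σ√T)
   = [ln(390.9018/223.2052) + (0.0134 + 0.5·0.4820²)·8.0647] / (0.4820·√8.0647)
   = [0.560365 + 1.044879] / 1.368804 = 1.172735
d₂ = d₁ − σ√T = 1.172735 − 1.368804 = -0.196069
N(d₁) = 0.879549,  N(d₂) = 0.422278,  e^(−rT) = 0.897567
E₀ = V₀·N(d₁) − D·e^(−rT)·N(d₂)
   = 390.9018·0.879549 − 223.2052·0.897567·0.422278 = 259.217320
B₀ = V₀ − E₀ = 390.9018 − 259.217320 = 131.684480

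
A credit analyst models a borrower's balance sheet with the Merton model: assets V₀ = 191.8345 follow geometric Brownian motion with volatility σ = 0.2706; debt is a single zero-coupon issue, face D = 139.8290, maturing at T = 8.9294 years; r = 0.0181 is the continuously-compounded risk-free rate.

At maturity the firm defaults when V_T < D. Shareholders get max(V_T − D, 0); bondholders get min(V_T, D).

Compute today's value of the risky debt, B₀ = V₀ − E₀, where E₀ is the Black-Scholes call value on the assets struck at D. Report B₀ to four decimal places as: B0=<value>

B0=98.9438

d₁ = [ln(V₀/D) + (r + σ²/2)T] / (σ√T)
   = [ln(191.8345/139.8290) + (0.0181 + 0.5·0.2706²)·8.9294] / (0.2706·√8.9294)
   = [0.316213 + 0.488547] / 0.808610 = 0.995239
d₂ = d₁ − σ√T = 0.995239 − 0.808610 = 0.186629
N(d₁) = 0.840190,  N(d₂) = 0.574024,  e^(−rT) = 0.850763
E₀ = V₀·N(d₁) − D·e^(−rT)·N(d₂)
   = 191.8345·0.840190 − 139.8290·0.850763·0.574024 = 92.890749
B₀ = V₀ − E₀ = 191.8345 − 92.890749 = 98.943751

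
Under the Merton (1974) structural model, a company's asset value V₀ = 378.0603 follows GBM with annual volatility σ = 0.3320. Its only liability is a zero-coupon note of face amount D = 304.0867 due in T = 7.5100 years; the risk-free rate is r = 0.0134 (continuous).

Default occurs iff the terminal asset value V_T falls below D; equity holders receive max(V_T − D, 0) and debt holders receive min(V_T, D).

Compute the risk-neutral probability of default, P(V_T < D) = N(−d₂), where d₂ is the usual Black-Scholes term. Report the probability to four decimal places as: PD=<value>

d₁ = [ln(V₀/D) + (r + σ²/2)T] / (σ√T)
   = [ln(378.0603/304.0867) + (0.0134 + 0.5·0.3320²)·7.5100] / (0.3320·√7.5100)
   = [0.217741 + 0.514525] / 0.909825 = 0.804842
d₂ = d₁ − σ√T = 0.804842 − 0.909825 = -0.104983
risk-neutral PD = N(−d₂) = N(0.104983) = 0.541805

PD=0.5418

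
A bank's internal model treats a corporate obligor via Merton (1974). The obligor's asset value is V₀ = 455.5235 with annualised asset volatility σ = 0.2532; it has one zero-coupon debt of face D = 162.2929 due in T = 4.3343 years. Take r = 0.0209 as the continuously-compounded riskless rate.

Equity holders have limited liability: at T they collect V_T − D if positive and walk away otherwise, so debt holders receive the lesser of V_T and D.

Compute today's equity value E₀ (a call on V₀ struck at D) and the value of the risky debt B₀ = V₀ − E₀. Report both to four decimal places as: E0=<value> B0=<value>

d₁ = [ln(V₀/D) + (r + σ²/2)T] / (σ√T)
   = [ln(455.5235/162.2929) + (0.0209 + 0.5·0.2532²)·4.3343] / (0.2532·√4.3343)
   = [1.032045 + 0.229523] / 0.527137 = 2.393247
d₂ = d₁ − σ√T = 2.393247 − 0.527137 = 1.866110
N(d₁) = 0.991650,  N(d₂) = 0.968987,  e^(−rT) = 0.913395
E₀ = V₀·N(d₁) − D·e^(−rT)·N(d₂)
   = 455.5235·0.991650 − 162.2929·0.913395·0.968987 = 308.079644
B₀ = V₀ − E₀ = 455.5235 − 308.079644 = 147.443856

E0=308.0796 B0=147.4439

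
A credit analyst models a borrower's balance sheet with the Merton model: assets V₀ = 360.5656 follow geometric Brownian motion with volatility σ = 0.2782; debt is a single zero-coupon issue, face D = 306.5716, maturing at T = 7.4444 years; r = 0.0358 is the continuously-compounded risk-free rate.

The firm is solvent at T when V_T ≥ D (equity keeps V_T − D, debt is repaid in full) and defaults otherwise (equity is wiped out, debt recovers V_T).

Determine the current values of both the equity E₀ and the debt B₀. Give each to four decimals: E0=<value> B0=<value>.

d₁ = [ln(V₀/D) + (r + σ²/2)T] / (σ√T)
   = [ln(360.5656/306.5716) + (0.0358 + 0.5·0.2782²)·7.4444] / (0.2782·√7.4444)
   = [0.162223 + 0.554590] / 0.759053 = 0.944352
d₂ = d₁ − σ√T = 0.944352 − 0.759053 = 0.185299
N(d₁) = 0.827505,  N(d₂) = 0.573503,  e^(−rT) = 0.766049
E₀ = V₀·N(d₁) − D·e^(−rT)·N(d₂)
   = 360.5656·0.827505 − 306.5716·0.766049·0.573503 = 163.683435
B₀ = V₀ − E₀ = 360.5656 − 163.683435 = 196.882165

E0=163.6834 B0=196.8822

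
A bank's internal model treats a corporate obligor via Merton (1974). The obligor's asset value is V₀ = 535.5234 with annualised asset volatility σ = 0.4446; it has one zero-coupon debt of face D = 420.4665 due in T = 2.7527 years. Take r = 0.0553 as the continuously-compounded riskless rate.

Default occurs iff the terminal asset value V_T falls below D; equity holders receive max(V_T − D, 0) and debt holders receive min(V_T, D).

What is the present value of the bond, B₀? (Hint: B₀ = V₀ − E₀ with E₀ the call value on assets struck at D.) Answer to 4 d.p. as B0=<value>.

B0=302.4009

d₁ = [ln(V₀/D) + (r + σ²/2)T] / (σ√T)
   = [ln(535.5234/420.4665) + (0.0553 + 0.5·0.4446²)·2.7527] / (0.4446·√2.7527)
   = [0.241880 + 0.424286] / 0.737648 = 0.903095
d₂ = d₁ − σ√T = 0.903095 − 0.737648 = 0.165448
N(d₁) = 0.816762,  N(d₂) = 0.565704,  e^(−rT) = 0.858796
E₀ = V₀·N(d₁) − D·e^(−rT)·N(d₂)
   = 535.5234·0.816762 − 420.4665·0.858796·0.565704 = 233.122501
B₀ = V₀ − E₀ = 535.5234 − 233.122501 = 302.400899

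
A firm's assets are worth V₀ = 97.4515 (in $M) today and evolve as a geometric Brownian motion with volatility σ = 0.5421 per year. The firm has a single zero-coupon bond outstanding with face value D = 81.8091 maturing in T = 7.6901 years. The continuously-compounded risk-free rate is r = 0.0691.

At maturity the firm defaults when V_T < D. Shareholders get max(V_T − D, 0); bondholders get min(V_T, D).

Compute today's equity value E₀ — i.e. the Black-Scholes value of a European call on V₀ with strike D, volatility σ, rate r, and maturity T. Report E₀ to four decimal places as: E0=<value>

E0=67.9314

d₁ = [ln(V₀/D) + (r + σ²/2)T] / (σ√T)
   = [ln(97.4515/81.8091) + (0.0691 + 0.5·0.5421²)·7.6901] / (0.5421·√7.6901)
   = [0.174966 + 1.661340] / 1.503299 = 1.221518
d₂ = d₁ − σ√T = 1.221518 − 1.503299 = -0.281781
N(d₁) = 0.889055,  N(d₂) = 0.389056,  e^(−rT) = 0.587790
E₀ = V₀·N(d₁) − D·e^(−rT)·N(d₂)
   = 97.4515·0.889055 − 81.8091·0.587790·0.389056 = 67.931399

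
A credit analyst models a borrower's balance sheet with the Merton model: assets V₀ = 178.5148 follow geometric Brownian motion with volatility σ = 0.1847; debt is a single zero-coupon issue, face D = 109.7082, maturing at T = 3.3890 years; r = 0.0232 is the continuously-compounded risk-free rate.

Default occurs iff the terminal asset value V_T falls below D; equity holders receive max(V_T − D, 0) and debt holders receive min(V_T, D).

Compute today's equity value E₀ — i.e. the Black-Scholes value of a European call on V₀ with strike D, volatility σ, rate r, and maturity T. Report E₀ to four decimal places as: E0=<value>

d₁ = [ln(V₀/D) + (r + σ²/2)T] / (σ√T)
   = [ln(178.5148/109.7082) + (0.0232 + 0.5·0.1847²)·3.3890] / (0.1847·√3.3890)
   = [0.486847 + 0.136431] / 0.340019 = 1.833072
d₂ = d₁ − σ√T = 1.833072 − 0.340019 = 1.493053
N(d₁) = 0.966604,  N(d₂) = 0.932288,  e^(−rT) = 0.924387
E₀ = V₀·N(d₁) − D·e^(−rT)·N(d₂)
   = 178.5148·0.966604 − 109.7082·0.924387·0.932288 = 78.007156

E0=78.0072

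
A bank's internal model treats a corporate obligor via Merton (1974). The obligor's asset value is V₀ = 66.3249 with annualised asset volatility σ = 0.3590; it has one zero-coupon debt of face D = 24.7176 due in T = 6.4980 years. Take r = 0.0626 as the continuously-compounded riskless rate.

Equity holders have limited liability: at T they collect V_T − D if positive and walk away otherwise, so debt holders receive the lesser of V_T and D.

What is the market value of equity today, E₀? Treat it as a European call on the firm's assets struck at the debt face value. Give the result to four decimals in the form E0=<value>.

E0=50.6471

d₁ = [ln(V₀/D) + (r + σ²/2)T] / (σ√T)
   = [ln(66.3249/24.7176) + (0.0626 + 0.5·0.3590²)·6.4980] / (0.3590·√6.4980)
   = [0.987050 + 0.825509] / 0.915133 = 1.980651
d₂ = d₁ − σ√T = 1.980651 − 0.915133 = 1.065517
N(d₁) = 0.976185,  N(d₂) = 0.856679,  e^(−rT) = 0.665794
E₀ = V₀·N(d₁) − D·e^(−rT)·N(d₂)
   = 66.3249·0.976185 − 24.7176·0.665794·0.856679 = 50.647133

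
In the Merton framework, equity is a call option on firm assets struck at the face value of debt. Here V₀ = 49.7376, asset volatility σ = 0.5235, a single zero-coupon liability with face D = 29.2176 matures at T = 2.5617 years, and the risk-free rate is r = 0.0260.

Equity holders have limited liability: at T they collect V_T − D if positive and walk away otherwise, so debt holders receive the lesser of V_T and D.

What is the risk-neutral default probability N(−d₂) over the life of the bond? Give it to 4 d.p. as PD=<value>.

d₁ = [ln(V₀/D) + (r + σ²/2)T] / (σ√T)
   = [ln(49.7376/29.2176) + (0.0260 + 0.5·0.5235²)·2.5617] / (0.5235·√2.5617)
   = [0.531990 + 0.417624] / 0.837878 = 1.133356
d₂ = d₁ − σ√T = 1.133356 − 0.837878 = 0.295478
risk-neutral PD = N(−d₂) = N(-0.295478) = 0.383814

PD=0.3838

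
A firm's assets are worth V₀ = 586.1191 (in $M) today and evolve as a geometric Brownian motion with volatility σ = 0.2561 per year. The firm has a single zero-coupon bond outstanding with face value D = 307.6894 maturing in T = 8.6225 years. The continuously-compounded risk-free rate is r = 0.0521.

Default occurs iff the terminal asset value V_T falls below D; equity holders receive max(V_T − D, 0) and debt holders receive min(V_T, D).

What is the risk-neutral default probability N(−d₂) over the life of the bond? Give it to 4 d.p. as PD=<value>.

PD=0.1404

d₁ = [ln(V₀/D) + (r + σ²/2)T] / (σ√T)
   = [ln(586.1191/307.6894) + (0.0521 + 0.5·0.2561²)·8.6225] / (0.2561·√8.6225)
   = [0.644432 + 0.731995] / 0.752014 = 1.830320
d₂ = d₁ − σ√T = 1.830320 − 0.752014 = 1.078306
risk-neutral PD = N(−d₂) = N(-1.078306) = 0.140449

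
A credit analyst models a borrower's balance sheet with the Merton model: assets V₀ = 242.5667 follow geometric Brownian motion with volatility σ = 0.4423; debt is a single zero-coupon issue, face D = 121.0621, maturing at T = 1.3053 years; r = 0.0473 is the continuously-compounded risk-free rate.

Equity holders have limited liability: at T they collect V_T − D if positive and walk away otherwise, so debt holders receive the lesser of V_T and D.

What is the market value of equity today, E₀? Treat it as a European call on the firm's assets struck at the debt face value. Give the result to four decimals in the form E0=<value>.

d₁ = [ln(V₀/D) + (r + σ²/2)T] / (σ√T)
   = [ln(242.5667/121.0621) + (0.0473 + 0.5·0.4423²)·1.3053] / (0.4423·√1.3053)
   = [0.694973 + 0.189418] / 0.505327 = 1.750138
d₂ = d₁ − σ√T = 1.750138 − 0.505327 = 1.244812
N(d₁) = 0.959953,  N(d₂) = 0.893399,  e^(−rT) = 0.940127
E₀ = V₀·N(d₁) − D·e^(−rT)·N(d₂)
   = 242.5667·0.959953 − 121.0621·0.940127·0.893399 = 131.171466

E0=131.1715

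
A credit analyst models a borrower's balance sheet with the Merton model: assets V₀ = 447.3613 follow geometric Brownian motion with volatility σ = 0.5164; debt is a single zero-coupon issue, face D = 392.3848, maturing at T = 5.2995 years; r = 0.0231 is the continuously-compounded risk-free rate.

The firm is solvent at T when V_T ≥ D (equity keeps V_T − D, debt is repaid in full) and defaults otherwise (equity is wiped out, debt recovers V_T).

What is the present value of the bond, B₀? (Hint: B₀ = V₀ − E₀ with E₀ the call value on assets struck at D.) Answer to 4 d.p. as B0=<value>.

d₁ = [ln(V₀/D) + (r + σ²/2)T] / (σ√T)
   = [ln(447.3613/392.3848) + (0.0231 + 0.5·0.5164²)·5.2995] / (0.5164·√5.2995)
   = [0.131124 + 0.829025] / 1.188786 = 0.807671
d₂ = d₁ − σ√T = 0.807671 − 1.188786 = -0.381115
N(d₁) = 0.790360,  N(d₂) = 0.351559,  e^(−rT) = 0.884778
E₀ = V₀·N(d₁) − D·e^(−rT)·N(d₂)
   = 447.3613·0.790360 − 392.3848·0.884778·0.351559 = 231.524536
B₀ = V₀ − E₀ = 447.3613 − 231.524536 = 215.836764

B0=215.8368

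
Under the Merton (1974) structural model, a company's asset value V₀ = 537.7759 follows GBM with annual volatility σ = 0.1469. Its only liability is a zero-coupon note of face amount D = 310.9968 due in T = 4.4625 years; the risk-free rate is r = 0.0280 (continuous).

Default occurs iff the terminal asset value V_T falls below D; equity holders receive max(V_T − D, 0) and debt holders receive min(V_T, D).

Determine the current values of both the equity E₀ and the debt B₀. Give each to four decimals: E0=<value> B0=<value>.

d₁ = [ln(V₀/D) + (r + σ²/2)T] / (σ√T)
   = [ln(537.7759/310.9968) + (0.0280 + 0.5·0.1469²)·4.4625] / (0.1469·√4.4625)
   = [0.547659 + 0.173100] / 0.310321 = 2.322625
d₂ = d₁ − σ√T = 2.322625 − 0.310321 = 2.012304
N(d₁) = 0.989900,  N(d₂) = 0.977906,  e^(−rT) = 0.882541
E₀ = V₀·N(d₁) − D·e^(−rT)·N(d₂)
   = 537.7759·0.989900 − 310.9968·0.882541·0.977906 = 263.941181
B₀ = V₀ − E₀ = 537.7759 − 263.941181 = 273.834719

E0=263.9412 B0=273.8347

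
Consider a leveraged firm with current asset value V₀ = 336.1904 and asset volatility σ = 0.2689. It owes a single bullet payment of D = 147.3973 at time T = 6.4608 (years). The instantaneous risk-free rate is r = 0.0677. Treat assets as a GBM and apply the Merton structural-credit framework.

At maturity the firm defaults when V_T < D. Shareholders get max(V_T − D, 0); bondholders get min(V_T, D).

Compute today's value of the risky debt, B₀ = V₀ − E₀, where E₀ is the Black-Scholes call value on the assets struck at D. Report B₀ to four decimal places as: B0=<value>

d₁ = [ln(V₀/D) + (r + σ²/2)T] / (σ√T)
   = [ln(336.1904/147.3973) + (0.0677 + 0.5·0.2689²)·6.4608] / (0.2689·√6.4608)
   = [0.824546 + 0.670977] / 0.683493 = 2.188060
d₂ = d₁ − σ√T = 2.188060 − 0.683493 = 1.504567
N(d₁) = 0.985667,  N(d₂) = 0.933782,  e^(−rT) = 0.645716
E₀ = V₀·N(d₁) − D·e^(−rT)·N(d₂)
   = 336.1904·0.985667 − 147.3973·0.645716·0.933782 = 242.497564
B₀ = V₀ − E₀ = 336.1904 − 242.497564 = 93.692836

B0=93.6928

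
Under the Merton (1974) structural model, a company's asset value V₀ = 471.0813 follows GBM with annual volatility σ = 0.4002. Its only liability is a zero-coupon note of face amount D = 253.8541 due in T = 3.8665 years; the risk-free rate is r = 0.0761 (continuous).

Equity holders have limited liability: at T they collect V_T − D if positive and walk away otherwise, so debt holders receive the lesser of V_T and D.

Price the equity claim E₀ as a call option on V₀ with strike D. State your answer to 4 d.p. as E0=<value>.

E0=295.5266

d₁ = [ln(V₀/D) + (r + σ²/2)T] / (σ√T)
   = [ln(471.0813/253.8541) + (0.0761 + 0.5·0.4002²)·3.8665] / (0.4002·√3.8665)
   = [0.618271 + 0.603870] / 0.786930 = 1.553049
d₂ = d₁ − σ√T = 1.553049 − 0.786930 = 0.766119
N(d₁) = 0.939794,  N(d₂) = 0.778197,  e^(−rT) = 0.745097
E₀ = V₀·N(d₁) − D·e^(−rT)·N(d₂)
   = 471.0813·0.939794 − 253.8541·0.745097·0.778197 = 295.526639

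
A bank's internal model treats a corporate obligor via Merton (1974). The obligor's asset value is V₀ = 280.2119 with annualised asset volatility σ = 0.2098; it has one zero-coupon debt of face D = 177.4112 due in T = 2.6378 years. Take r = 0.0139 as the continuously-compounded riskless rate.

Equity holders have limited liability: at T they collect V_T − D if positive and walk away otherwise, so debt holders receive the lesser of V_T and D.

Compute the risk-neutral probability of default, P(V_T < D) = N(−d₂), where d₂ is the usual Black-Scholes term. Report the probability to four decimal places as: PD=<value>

PD=0.1005

d₁ = [ln(V₀/D) + (r + σ²/2)T] / (σ√T)
   = [ln(280.2119/177.4112) + (0.0139 + 0.5·0.2098²)·2.6378] / (0.2098·√2.6378)
   = [0.457076 + 0.094718] / 0.340743 = 1.619387
d₂ = d₁ − σ√T = 1.619387 − 0.340743 = 1.278644
risk-neutral PD = N(−d₂) = N(-1.278644) = 0.100511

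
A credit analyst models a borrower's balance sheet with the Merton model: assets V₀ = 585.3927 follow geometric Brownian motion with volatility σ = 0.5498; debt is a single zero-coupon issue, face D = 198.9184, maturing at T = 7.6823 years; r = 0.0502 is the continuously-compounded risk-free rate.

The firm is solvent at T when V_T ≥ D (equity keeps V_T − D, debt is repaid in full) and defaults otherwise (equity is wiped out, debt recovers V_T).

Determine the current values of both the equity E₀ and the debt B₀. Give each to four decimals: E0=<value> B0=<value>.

E0=482.2385 B0=103.1542

d₁ = [ln(V₀/D) + (r + σ²/2)T] / (σ√T)
   = [ln(585.3927/198.9184) + (0.0502 + 0.5·0.5498²)·7.6823] / (0.5498·√7.6823)
   = [1.079388 + 1.546754] / 1.523879 = 1.723328
d₂ = d₁ − σ√T = 1.723328 − 1.523879 = 0.199449
N(d₁) = 0.957585,  N(d₂) = 0.579044,  e^(−rT) = 0.680007
E₀ = V₀·N(d₁) − D·e^(−rT)·N(d₂)
   = 585.3927·0.957585 − 198.9184·0.680007·0.579044 = 482.238474
B₀ = V₀ − E₀ = 585.3927 − 482.238474 = 103.154226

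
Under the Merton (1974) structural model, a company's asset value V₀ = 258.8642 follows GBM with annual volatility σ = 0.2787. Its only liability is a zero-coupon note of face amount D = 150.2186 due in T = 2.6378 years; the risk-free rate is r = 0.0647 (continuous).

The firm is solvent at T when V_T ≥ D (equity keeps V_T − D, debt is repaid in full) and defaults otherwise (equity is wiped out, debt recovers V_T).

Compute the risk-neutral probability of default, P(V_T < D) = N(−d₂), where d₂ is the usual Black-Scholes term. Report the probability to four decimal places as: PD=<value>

PD=0.0880

d₁ = [ln(V₀/D) + (r + σ²/2)T] / (σ√T)
   = [ln(258.8642/150.2186) + (0.0647 + 0.5·0.2787²)·2.6378] / (0.2787·√2.6378)
   = [0.544212 + 0.273109] / 0.452645 = 1.805656
d₂ = d₁ − σ√T = 1.805656 − 0.452645 = 1.353011
risk-neutral PD = N(−d₂) = N(-1.353011) = 0.088026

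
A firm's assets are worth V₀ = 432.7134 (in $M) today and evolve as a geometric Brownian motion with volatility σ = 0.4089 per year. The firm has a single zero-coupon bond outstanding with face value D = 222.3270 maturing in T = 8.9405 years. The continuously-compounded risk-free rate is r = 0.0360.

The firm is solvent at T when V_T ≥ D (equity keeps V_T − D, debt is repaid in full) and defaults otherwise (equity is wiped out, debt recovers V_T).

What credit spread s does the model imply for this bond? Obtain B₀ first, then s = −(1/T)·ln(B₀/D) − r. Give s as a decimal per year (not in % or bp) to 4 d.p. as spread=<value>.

spread=0.0268

d₁ = [ln(V₀/D) + (r + σ²/2)T] / (σ√T)
   = [ln(432.7134/222.3270) + (0.0360 + 0.5·0.4089²)·8.9405] / (0.4089·√8.9405)
   = [0.665926 + 1.069280] / 1.222638 = 1.419231
d₂ = d₁ − σ√T = 1.419231 − 1.222638 = 0.196593
N(d₁) = 0.922084,  N(d₂) = 0.577927,  e^(−rT) = 0.724801
E₀ = V₀·N(d₁) − D·e^(−rT)·N(d₂)
   = 432.7134·0.922084 − 222.3270·0.724801·0.577927 = 305.869391
B₀ = V₀ − E₀ = 432.7134 − 305.869391 = 126.844009
spread = −(1/T)·ln(B₀/D) − r = −(1/8.9405)·ln(126.844009/222.3270) − 0.0360 = 0.02676956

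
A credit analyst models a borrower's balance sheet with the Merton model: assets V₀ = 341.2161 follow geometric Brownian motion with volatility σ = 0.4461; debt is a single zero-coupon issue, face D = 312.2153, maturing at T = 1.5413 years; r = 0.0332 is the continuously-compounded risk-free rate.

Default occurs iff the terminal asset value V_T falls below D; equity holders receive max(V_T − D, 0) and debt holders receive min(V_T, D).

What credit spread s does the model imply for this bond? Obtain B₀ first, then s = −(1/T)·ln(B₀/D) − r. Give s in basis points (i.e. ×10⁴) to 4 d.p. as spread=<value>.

spread=1182.8683

d₁ = [ln(V₀/D) + (r + σ²/2)T] / (σ√T)
   = [ln(341.2161/312.2153) + (0.0332 + 0.5·0.4461²)·1.5413] / (0.4461·√1.5413)
   = [0.088823 + 0.204535] / 0.553829 = 0.529690
d₂ = d₁ − σ√T = 0.529690 − 0.553829 = -0.024140
N(d₁) = 0.701836,  N(d₂) = 0.490371,  e^(−rT) = 0.950116
E₀ = V₀·N(d₁) − D·e^(−rT)·N(d₂)
   = 341.2161·0.701836 − 312.2153·0.950116·0.490371 = 94.013963
B₀ = V₀ − E₀ = 341.2161 − 94.013963 = 247.202137
spread = −(1/T)·ln(B₀/D) − r = −(1/1.5413)·ln(247.202137/312.2153) − 0.0332 = 0.11828683
in basis points: 0.11828683 × 10⁴ = 1182.8683 bp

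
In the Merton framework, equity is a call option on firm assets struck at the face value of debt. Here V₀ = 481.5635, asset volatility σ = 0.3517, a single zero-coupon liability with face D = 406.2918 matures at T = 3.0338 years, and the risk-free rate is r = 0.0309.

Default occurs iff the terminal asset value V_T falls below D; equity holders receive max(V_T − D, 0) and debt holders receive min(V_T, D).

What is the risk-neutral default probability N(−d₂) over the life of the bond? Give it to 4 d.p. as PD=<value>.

d₁ = [ln(V₀/D) + (r + σ²/2)T] / (σ√T)
   = [ln(481.5635/406.2918) + (0.0309 + 0.5·0.3517²)·3.0338] / (0.3517·√3.0338)
   = [0.169966 + 0.281374] / 0.612584 = 0.736781
d₂ = d₁ − σ√T = 0.736781 − 0.612584 = 0.124197
risk-neutral PD = N(−d₂) = N(-0.124197) = 0.450580

PD=0.4506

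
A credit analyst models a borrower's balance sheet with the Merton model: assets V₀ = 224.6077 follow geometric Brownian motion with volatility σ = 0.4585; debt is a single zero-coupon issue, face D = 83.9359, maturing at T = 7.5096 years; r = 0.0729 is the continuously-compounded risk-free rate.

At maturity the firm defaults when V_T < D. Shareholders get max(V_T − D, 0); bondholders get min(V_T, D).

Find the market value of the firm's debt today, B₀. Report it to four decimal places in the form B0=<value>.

d₁ = [ln(V₀/D) + (r + σ²/2)T] / (σ√T)
   = [ln(224.6077/83.9359) + (0.0729 + 0.5·0.4585²)·7.5096] / (0.4585·√7.5096)
   = [0.984302 + 1.336792] / 1.256457 = 1.847332
d₂ = d₁ − σ√T = 1.847332 − 1.256457 = 0.590875
N(d₁) = 0.967651,  N(d₂) = 0.722698,  e^(−rT) = 0.578423
E₀ = V₀·N(d₁) − D·e^(−rT)·N(d₂)
   = 224.6077·0.967651 − 83.9359·0.578423·0.722698 = 182.254442
B₀ = V₀ − E₀ = 224.6077 − 182.254442 = 42.353258

B0=42.3533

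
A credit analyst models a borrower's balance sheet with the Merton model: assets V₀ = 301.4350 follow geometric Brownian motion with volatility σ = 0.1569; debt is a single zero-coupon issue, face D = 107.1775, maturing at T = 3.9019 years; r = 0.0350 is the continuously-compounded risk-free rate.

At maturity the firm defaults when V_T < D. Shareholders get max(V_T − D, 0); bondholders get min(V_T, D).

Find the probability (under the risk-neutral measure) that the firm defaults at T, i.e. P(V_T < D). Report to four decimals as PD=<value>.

d₁ = [ln(V₀/D) + (r + σ²/2)T] / (σ√T)
   = [ln(301.4350/107.1775) + (0.0350 + 0.5·0.1569²)·3.9019] / (0.1569·√3.9019)
   = [1.034068 + 0.184594] / 0.309928 = 3.932080
d₂ = d₁ − σ√T = 3.932080 − 0.309928 = 3.622152
risk-neutral PD = N(−d₂) = N(-3.622152) = 0.000146

PD=0.0001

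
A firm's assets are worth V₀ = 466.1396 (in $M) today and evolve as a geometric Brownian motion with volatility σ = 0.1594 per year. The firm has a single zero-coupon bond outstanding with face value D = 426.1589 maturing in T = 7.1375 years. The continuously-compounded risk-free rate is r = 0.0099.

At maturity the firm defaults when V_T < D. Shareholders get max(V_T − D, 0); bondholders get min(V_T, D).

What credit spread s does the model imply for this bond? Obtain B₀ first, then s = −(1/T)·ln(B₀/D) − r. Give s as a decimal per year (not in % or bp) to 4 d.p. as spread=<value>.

spread=0.0162

d₁ = [ln(V₀/D) + (r + σ²/2)T] / (σ√T)
   = [ln(466.1396/426.1589) + (0.0099 + 0.5·0.1594²)·7.1375] / (0.1594·√7.1375)
   = [0.089673 + 0.161337] / 0.425855 = 0.589427
d₂ = d₁ − σ√T = 0.589427 − 0.425855 = 0.163572
N(d₁) = 0.722213,  N(d₂) = 0.564966,  e^(−rT) = 0.931777
E₀ = V₀·N(d₁) − D·e^(−rT)·N(d₂)
   = 466.1396·0.722213 − 426.1589·0.931777·0.564966 = 112.312163
B₀ = V₀ − E₀ = 466.1396 − 112.312163 = 353.827437
spread = −(1/T)·ln(B₀/D) − r = −(1/7.1375)·ln(353.827437/426.1589) − 0.0099 = 0.01615996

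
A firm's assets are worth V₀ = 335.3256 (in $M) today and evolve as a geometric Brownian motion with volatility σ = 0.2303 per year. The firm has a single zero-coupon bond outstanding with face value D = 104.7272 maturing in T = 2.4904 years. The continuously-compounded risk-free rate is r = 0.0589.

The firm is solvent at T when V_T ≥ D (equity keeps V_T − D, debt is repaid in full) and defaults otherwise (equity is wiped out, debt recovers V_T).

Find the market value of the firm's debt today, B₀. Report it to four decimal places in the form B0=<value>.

B0=90.4365

d₁ = [ln(V₀/D) + (r + σ²/2)T] / (σ√T)
   = [ln(335.3256/104.7272) + (0.0589 + 0.5·0.2303²)·2.4904] / (0.2303·√2.4904)
   = [1.163743 + 0.212728] / 0.363436 = 3.787377
d₂ = d₁ − σ√T = 3.787377 − 0.363436 = 3.423940
N(d₁) = 0.999924,  N(d₂) = 0.999691,  e^(−rT) = 0.863566
E₀ = V₀·N(d₁) − D·e^(−rT)·N(d₂)
   = 335.3256·0.999924 − 104.7272·0.863566·0.999691 = 244.889099
B₀ = V₀ − E₀ = 335.3256 − 244.889099 = 90.436501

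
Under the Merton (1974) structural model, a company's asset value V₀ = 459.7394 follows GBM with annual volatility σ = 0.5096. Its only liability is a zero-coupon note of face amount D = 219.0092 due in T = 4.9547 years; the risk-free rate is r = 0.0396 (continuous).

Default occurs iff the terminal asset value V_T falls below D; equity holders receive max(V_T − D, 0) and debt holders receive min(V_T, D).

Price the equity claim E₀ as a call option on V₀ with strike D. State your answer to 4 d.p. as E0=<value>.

d₁ = [ln(V₀/D) + (r + σ²/2)T] / (σ√T)
   = [ln(459.7394/219.0092) + (0.0396 + 0.5·0.5096²)·4.9547] / (0.5096·√4.9547)
   = [0.741546 + 0.839554] / 1.134327 = 1.393867
d₂ = d₁ − σ√T = 1.393867 − 1.134327 = 0.259541
N(d₁) = 0.918321,  N(d₂) = 0.602391,  e^(−rT) = 0.821843
E₀ = V₀·N(d₁) − D·e^(−rT)·N(d₂)
   = 459.7394·0.918321 − 219.0092·0.821843·0.602391 = 313.763382

E0=313.7634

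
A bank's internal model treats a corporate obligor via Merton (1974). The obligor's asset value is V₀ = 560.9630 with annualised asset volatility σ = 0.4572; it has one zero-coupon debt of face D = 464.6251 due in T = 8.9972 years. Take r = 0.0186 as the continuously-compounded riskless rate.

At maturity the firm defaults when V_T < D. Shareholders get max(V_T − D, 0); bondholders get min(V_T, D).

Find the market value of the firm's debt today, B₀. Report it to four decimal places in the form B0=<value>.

d₁ = [ln(V₀/D) + (r + σ²/2)T] / (σ√T)
   = [ln(560.9630/464.6251) + (0.0186 + 0.5·0.4572²)·8.9972] / (0.4572·√8.9972)
   = [0.188424 + 1.107699] / 1.371387 = 0.945118
d₂ = d₁ − σ√T = 0.945118 − 1.371387 = -0.426268
N(d₁) = 0.827701,  N(d₂) = 0.334956,  e^(−rT) = 0.845905
E₀ = V₀·N(d₁) − D·e^(−rT)·N(d₂)
   = 560.9630·0.827701 − 464.6251·0.845905·0.334956 = 332.662075
B₀ = V₀ − E₀ = 560.9630 − 332.662075 = 228.300925

B0=228.3009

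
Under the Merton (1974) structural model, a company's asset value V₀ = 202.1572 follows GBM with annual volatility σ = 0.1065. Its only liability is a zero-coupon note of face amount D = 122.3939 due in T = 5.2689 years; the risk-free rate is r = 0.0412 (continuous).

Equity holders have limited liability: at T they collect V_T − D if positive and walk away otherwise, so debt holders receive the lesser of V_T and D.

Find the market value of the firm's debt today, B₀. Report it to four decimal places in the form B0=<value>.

B0=98.4946

d₁ = [ln(V₀/D) + (r + σ²/2)T] / (σ√T)
   = [ln(202.1572/122.3939) + (0.0412 + 0.5·0.1065²)·5.2689] / (0.1065·√5.2689)
   = [0.501801 + 0.246959] / 0.244461 = 3.062903
d₂ = d₁ − σ√T = 3.062903 − 0.244461 = 2.818442
N(d₁) = 0.998904,  N(d₂) = 0.997587,  e^(−rT) = 0.804867
E₀ = V₀·N(d₁) − D·e^(−rT)·N(d₂)
   = 202.1572·0.998904 − 122.3939·0.804867·0.997587 = 103.662561
B₀ = V₀ − E₀ = 202.1572 − 103.662561 = 98.494639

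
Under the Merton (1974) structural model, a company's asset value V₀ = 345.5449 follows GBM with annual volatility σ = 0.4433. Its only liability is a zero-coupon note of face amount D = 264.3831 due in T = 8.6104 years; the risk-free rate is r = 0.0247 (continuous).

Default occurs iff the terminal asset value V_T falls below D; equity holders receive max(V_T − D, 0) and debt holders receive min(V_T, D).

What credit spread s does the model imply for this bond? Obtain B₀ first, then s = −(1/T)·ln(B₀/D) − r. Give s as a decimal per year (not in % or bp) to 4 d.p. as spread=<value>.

spread=0.0522

d₁ = [ln(V₀/D) + (r + σ²/2)T] / (σ√T)
   = [ln(345.5449/264.3831) + (0.0247 + 0.5·0.4433²)·8.6104] / (0.4433·√8.6104)
   = [0.267723 + 1.058713] / 1.300797 = 1.019711
d₂ = d₁ − σ√T = 1.019711 − 1.300797 = -0.281086
N(d₁) = 0.846067,  N(d₂) = 0.389322,  e^(−rT) = 0.808417
E₀ = V₀·N(d₁) − D·e^(−rT)·N(d₂)
   = 345.5449·0.846067 − 264.3831·0.808417·0.389322 = 209.143616
B₀ = V₀ − E₀ = 345.5449 − 209.143616 = 136.401284
spread = −(1/T)·ln(B₀/D) − r = −(1/8.6104)·ln(136.401284/264.3831) − 0.0247 = 0.05216031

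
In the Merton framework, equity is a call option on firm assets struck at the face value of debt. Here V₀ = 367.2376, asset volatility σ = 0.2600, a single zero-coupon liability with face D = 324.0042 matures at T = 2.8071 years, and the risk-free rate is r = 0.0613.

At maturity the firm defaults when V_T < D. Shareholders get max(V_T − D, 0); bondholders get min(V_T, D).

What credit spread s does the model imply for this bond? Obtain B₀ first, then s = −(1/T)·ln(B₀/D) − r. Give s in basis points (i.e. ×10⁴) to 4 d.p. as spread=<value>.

d₁ = [ln(V₀/D) + (r + σ²/2)T] / (σ√T)
   = [ln(367.2376/324.0042) + (0.0613 + 0.5·0.2600²)·2.8071] / (0.2600·√2.8071)
   = [0.125253 + 0.266955] / 0.435614 = 0.900355
d₂ = d₁ − σ√T = 0.900355 − 0.435614 = 0.464741
N(d₁) = 0.816034,  N(d₂) = 0.678941,  e^(−rT) = 0.841916
E₀ = V₀·N(d₁) − D·e^(−rT)·N(d₂)
   = 367.2376·0.816034 − 324.0042·0.841916·0.678941 = 114.473964
B₀ = V₀ − E₀ = 367.2376 − 114.473964 = 252.763636
spread = −(1/T)·ln(B₀/D) − r = −(1/2.8071)·ln(252.763636/324.0042) − 0.0613 = 0.02715487
in basis points: 0.02715487 × 10⁴ = 271.5487 bp

spread=271.5487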